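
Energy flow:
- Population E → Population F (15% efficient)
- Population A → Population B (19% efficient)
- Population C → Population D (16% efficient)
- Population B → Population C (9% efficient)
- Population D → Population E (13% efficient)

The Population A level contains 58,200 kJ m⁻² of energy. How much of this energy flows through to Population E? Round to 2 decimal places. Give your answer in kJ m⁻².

Population B: 58200 × 0.19 = 11058 kJ m⁻²
Population C: 11058 × 0.09 = 995.22 kJ m⁻²
Population D: 995.22 × 0.16 = 159.2352 kJ m⁻²
Population E: 159.2352 × 0.13 = 20.700576 kJ m⁻²

20.70 kJ m⁻²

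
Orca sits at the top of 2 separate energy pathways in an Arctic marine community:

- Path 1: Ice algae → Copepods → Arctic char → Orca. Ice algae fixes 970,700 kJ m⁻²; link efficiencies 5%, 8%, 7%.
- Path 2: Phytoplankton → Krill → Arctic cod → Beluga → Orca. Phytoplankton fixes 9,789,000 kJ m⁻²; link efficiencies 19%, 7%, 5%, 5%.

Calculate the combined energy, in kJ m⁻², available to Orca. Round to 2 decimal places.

Path 1: 970700 × 0.05 × 0.08 × 0.07 = 271.796 kJ m⁻²
Path 2: 9789000 × 0.19 × 0.07 × 0.05 × 0.05 = 325.48425 kJ m⁻²
Total at Orca: 271.796 + 325.48425 = 597.28025 kJ m⁻²

597.28 kJ m⁻²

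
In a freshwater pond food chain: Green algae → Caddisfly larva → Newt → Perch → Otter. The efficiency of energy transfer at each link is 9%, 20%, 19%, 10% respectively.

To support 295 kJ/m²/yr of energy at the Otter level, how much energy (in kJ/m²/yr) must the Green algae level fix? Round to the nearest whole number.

Cumulative transfer efficiency: 0.09 × 0.2 × 0.19 × 0.1 = 0.000342
Green algae energy = 295 / 0.000342 = 862573 kJ/m²/yr

862573 kJ/m²/yr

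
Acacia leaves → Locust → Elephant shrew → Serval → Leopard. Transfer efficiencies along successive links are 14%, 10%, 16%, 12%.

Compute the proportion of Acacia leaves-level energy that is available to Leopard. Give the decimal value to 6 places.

0.000269

Product of link efficiencies: 0.14 × 0.1 × 0.16 × 0.12 = 0.0002688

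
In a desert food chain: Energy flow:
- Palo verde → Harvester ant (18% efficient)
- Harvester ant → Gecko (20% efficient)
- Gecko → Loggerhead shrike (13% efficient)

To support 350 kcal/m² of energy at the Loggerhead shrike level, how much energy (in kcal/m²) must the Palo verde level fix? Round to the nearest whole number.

Cumulative transfer efficiency: 0.18 × 0.2 × 0.13 = 0.00468
Palo verde energy = 350 / 0.00468 = 74786 kcal/m²

74786 kcal/m²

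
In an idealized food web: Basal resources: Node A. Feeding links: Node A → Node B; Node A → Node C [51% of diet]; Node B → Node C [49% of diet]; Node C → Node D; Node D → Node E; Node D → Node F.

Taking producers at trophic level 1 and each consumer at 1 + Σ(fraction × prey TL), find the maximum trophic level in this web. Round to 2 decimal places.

Node B: 1 + 1 = 2
Node C: 1 + (0.51×1 + 0.49×2) = 2.49
Node D: 1 + 2.49 = 3.49
Node E: 1 + 3.49 = 4.49
Node F: 1 + 3.49 = 4.49

4.49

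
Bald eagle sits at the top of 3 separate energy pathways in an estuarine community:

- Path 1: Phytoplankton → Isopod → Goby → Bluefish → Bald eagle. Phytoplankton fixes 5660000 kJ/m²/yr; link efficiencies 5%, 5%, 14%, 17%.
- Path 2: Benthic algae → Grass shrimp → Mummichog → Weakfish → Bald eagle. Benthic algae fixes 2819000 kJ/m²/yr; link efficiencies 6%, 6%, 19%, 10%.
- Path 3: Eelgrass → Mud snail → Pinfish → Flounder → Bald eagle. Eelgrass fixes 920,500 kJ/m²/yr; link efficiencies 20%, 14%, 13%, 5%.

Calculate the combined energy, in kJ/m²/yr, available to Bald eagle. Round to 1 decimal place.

697.1 kJ/m²/yr

Path 1: 5660000 × 0.05 × 0.05 × 0.14 × 0.17 = 336.77 kJ/m²/yr
Path 2: 2819000 × 0.06 × 0.06 × 0.19 × 0.1 = 192.8196 kJ/m²/yr
Path 3: 920500 × 0.2 × 0.14 × 0.13 × 0.05 = 167.531 kJ/m²/yr
Total at Bald eagle: 336.77 + 192.8196 + 167.531 = 697.1206 kJ/m²/yr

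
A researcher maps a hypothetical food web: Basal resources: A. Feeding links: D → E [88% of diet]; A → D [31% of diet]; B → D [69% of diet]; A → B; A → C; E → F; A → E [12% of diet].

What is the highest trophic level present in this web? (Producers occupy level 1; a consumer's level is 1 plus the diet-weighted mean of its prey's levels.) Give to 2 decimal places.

4.49

B: 1 + 1 = 2
C: 1 + 1 = 2
D: 1 + (0.31×1 + 0.69×2) = 2.69
E: 1 + (0.12×1 + 0.88×2.69) = 3.4872
F: 1 + 3.4872 = 4.4872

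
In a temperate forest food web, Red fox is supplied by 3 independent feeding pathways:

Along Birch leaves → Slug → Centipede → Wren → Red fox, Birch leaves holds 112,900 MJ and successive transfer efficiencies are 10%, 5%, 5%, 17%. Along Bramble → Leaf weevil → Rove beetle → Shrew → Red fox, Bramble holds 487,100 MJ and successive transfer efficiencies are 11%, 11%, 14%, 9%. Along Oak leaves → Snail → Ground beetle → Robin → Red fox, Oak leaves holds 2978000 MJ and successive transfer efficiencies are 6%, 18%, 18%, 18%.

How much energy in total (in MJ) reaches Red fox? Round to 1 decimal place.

Via Birch leaves: 112900 × 0.1 × 0.05 × 0.05 × 0.17 = 4.79825 MJ
Via Bramble: 487100 × 0.11 × 0.11 × 0.14 × 0.09 = 74.263266 MJ
Via Oak leaves: 2978000 × 0.06 × 0.18 × 0.18 × 0.18 = 1042.06176 MJ
Total at Red fox: 4.79825 + 74.263266 + 1042.06176 = 1121.123276 MJ

1121.1 MJ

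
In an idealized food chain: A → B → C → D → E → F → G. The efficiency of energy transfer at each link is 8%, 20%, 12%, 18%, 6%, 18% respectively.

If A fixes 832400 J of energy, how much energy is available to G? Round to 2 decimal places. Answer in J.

B: 832400 × 0.08 = 66592 J
C: 66592 × 0.2 = 13318.4 J
D: 13318.4 × 0.12 = 1598.208 J
E: 1598.208 × 0.18 = 287.67744 J
F: 287.67744 × 0.06 = 17.2606464 J
G: 17.2606464 × 0.18 = 3.106916352 J

3.11 J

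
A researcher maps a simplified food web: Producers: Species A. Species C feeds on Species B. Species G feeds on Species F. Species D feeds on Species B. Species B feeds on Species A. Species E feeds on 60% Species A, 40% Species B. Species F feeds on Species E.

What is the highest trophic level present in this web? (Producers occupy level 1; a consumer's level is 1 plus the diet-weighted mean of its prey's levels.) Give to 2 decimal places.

4.40

Species B: 1 + 1 = 2
Species C: 1 + 2 = 3
Species D: 1 + 2 = 3
Species E: 1 + (0.6×1 + 0.4×2) = 2.4
Species F: 1 + 2.4 = 3.4
Species G: 1 + 3.4 = 4.4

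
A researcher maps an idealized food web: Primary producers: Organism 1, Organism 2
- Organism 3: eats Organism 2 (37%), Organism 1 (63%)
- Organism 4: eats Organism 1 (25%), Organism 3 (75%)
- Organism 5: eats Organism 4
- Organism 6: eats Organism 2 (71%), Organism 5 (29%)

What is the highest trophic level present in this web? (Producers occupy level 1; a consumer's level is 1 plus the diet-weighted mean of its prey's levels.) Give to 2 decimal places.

Organism 3: 1 + (0.37×1 + 0.63×1) = 2
Organism 4: 1 + (0.25×1 + 0.75×2) = 2.75
Organism 5: 1 + 2.75 = 3.75
Organism 6: 1 + (0.71×1 + 0.29×3.75) = 2.7975

3.75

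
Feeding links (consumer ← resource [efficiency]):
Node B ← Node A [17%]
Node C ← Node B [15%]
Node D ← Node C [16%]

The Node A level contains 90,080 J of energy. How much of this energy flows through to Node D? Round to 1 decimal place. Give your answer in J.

367.5 J

Node B: 90080 × 0.17 = 15313.6 J
Node C: 15313.6 × 0.15 = 2297.04 J
Node D: 2297.04 × 0.16 = 367.5264 J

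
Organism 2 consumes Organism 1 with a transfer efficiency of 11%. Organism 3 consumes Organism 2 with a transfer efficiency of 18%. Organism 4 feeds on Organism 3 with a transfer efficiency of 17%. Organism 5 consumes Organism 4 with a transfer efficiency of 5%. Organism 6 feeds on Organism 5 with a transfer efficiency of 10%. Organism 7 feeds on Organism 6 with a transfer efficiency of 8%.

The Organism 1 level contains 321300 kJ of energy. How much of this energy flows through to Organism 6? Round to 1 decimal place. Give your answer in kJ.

Organism 2: 321300 × 0.11 = 35343 kJ
Organism 3: 35343 × 0.18 = 6361.74 kJ
Organism 4: 6361.74 × 0.17 = 1081.4958 kJ
Organism 5: 1081.4958 × 0.05 = 54.07479 kJ
Organism 6: 54.07479 × 0.1 = 5.407479 kJ

5.4 kJ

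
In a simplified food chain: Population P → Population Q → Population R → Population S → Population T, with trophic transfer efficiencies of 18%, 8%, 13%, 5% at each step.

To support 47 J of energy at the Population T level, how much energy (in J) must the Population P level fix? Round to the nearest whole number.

502137 J

Cumulative transfer efficiency: 0.18 × 0.08 × 0.13 × 0.05 = 0.0000936
Population P energy = 47 / 0.0000936 = 502137 J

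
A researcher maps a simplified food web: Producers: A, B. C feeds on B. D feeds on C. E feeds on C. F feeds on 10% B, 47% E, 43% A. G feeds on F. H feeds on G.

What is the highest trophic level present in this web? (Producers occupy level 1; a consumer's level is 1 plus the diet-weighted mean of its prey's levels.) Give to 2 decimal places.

4.94

C: 1 + 1 = 2
D: 1 + 2 = 3
E: 1 + 2 = 3
F: 1 + (0.1×1 + 0.47×3 + 0.43×1) = 2.94
G: 1 + 2.94 = 3.94
H: 1 + 3.94 = 4.94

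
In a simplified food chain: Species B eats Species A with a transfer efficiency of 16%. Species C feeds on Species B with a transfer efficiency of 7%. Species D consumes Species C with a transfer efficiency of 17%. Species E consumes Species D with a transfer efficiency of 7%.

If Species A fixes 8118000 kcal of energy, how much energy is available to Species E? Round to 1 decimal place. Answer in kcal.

1082.0 kcal

Species B: 8118000 × 0.16 = 1298880 kcal
Species C: 1298880 × 0.07 = 90921.6 kcal
Species D: 90921.6 × 0.17 = 15456.672 kcal
Species E: 15456.672 × 0.07 = 1081.96704 kcal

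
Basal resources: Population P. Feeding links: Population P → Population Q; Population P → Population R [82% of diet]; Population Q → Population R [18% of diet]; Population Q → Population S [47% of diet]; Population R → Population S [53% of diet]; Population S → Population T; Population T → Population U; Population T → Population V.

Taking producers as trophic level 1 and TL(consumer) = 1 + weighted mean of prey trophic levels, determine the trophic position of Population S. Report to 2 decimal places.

3.10

Population Q: 1 + 1 = 2
Population R: 1 + (0.82×1 + 0.18×2) = 2.18
Population S: 1 + (0.47×2 + 0.53×2.18) = 3.0954
Population T: 1 + 3.0954 = 4.0954
Population U: 1 + 4.0954 = 5.0954
Population V: 1 + 4.0954 = 5.0954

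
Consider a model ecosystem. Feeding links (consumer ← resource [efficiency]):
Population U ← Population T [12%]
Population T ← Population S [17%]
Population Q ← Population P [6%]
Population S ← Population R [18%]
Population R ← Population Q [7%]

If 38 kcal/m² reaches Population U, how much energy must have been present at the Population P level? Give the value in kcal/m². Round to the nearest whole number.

2463949 kcal/m²

Cumulative transfer efficiency: 0.06 × 0.07 × 0.18 × 0.17 × 0.12 = 0.0000154224
Population P energy = 38 / 0.0000154224 = 2463949 kcal/m²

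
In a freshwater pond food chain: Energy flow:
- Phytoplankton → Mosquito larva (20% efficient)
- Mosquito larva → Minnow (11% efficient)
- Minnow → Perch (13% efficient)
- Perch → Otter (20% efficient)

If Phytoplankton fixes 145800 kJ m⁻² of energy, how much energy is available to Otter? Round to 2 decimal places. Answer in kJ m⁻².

83.40 kJ m⁻²

Mosquito larva: 145800 × 0.2 = 29160 kJ m⁻²
Minnow: 29160 × 0.11 = 3207.6 kJ m⁻²
Perch: 3207.6 × 0.13 = 416.988 kJ m⁻²
Otter: 416.988 × 0.2 = 83.3976 kJ m⁻²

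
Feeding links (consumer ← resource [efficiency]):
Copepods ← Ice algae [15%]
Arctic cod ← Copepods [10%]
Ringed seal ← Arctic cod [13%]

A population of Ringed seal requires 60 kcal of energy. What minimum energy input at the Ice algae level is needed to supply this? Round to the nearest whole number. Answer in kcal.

30769 kcal

Cumulative transfer efficiency: 0.15 × 0.1 × 0.13 = 0.00195
Ice algae energy = 60 / 0.00195 = 30769 kcal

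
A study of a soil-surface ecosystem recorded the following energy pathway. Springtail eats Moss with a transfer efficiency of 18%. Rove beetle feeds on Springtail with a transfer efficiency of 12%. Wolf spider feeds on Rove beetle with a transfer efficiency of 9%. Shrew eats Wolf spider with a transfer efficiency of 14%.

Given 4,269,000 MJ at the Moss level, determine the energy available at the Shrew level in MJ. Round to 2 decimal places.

1161.85 MJ

Springtail: 4269000 × 0.18 = 768420 MJ
Rove beetle: 768420 × 0.12 = 92210.4 MJ
Wolf spider: 92210.4 × 0.09 = 8298.936 MJ
Shrew: 8298.936 × 0.14 = 1161.85104 MJ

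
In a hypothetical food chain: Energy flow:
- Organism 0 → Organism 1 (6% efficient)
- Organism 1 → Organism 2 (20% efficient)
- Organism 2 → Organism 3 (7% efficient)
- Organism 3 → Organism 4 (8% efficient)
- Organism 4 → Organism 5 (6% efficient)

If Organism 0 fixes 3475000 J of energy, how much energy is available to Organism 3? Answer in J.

Organism 1: 3475000 × 0.06 = 208500 J
Organism 2: 208500 × 0.2 = 41700 J
Organism 3: 41700 × 0.07 = 2919 J

2919 J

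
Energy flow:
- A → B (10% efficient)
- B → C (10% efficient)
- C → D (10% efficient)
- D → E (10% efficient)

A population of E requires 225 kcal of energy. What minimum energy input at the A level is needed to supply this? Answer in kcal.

2250000 kcal

Cumulative transfer efficiency: 0.1 × 0.1 × 0.1 × 0.1 = 0.0001
A energy = 225 / 0.0001 = 2250000 kcal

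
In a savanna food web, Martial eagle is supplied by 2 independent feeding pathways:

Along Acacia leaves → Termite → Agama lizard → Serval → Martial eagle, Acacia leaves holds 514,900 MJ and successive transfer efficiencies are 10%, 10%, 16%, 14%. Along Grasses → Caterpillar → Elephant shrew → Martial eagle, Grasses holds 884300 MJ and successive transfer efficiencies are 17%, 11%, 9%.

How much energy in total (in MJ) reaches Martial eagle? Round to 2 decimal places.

Via Acacia leaves: 514900 × 0.1 × 0.1 × 0.16 × 0.14 = 115.3376 MJ
Via Grasses: 884300 × 0.17 × 0.11 × 0.09 = 1488.2769 MJ
Total at Martial eagle: 115.3376 + 1488.2769 = 1603.6145 MJ

1603.61 MJ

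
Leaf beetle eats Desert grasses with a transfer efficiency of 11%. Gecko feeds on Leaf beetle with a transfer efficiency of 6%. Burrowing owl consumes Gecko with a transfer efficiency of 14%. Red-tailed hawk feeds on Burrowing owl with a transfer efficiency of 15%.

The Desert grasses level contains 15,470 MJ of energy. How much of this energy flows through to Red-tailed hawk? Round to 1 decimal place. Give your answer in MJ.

Leaf beetle: 15470 × 0.11 = 1701.7 MJ
Gecko: 1701.7 × 0.06 = 102.102 MJ
Burrowing owl: 102.102 × 0.14 = 14.29428 MJ
Red-tailed hawk: 14.29428 × 0.15 = 2.144142 MJ

2.1 MJ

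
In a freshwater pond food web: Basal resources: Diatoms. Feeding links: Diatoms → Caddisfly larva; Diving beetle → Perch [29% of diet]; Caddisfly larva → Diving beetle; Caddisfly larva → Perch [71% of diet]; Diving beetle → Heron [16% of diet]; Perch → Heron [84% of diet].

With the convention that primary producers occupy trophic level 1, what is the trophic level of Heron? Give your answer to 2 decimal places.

4.24

Caddisfly larva: 1 + 1 = 2
Diving beetle: 1 + 2 = 3
Perch: 1 + (0.29×3 + 0.71×2) = 3.29
Heron: 1 + (0.84×3.29 + 0.16×3) = 4.2436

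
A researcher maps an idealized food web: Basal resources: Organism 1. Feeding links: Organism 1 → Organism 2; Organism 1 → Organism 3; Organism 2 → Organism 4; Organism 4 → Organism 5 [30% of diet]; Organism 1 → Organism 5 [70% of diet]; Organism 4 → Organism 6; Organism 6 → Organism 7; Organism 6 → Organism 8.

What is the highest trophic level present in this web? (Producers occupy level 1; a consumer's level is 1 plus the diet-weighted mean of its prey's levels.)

Organism 2: 1 + 1 = 2
Organism 3: 1 + 1 = 2
Organism 4: 1 + 2 = 3
Organism 5: 1 + (0.3×3 + 0.7×1) = 2.6
Organism 6: 1 + 3 = 4
Organism 7: 1 + 4 = 5
Organism 8: 1 + 4 = 5

5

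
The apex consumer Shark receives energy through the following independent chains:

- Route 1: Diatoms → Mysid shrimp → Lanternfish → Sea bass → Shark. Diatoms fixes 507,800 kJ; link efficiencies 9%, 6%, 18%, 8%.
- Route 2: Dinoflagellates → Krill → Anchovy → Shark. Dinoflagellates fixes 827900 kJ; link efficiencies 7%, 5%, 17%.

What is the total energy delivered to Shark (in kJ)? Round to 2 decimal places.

Route 1: 507800 × 0.09 × 0.06 × 0.18 × 0.08 = 39.486528 kJ
Route 2: 827900 × 0.07 × 0.05 × 0.17 = 492.6005 kJ
Total at Shark: 39.486528 + 492.6005 = 532.087028 kJ

532.09 kJ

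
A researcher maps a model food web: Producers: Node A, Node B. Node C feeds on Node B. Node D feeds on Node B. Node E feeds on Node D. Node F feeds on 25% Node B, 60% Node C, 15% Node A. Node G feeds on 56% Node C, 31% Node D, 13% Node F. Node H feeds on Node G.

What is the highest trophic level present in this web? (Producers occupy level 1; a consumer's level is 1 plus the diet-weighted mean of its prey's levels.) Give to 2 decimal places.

4.08

Node C: 1 + 1 = 2
Node D: 1 + 1 = 2
Node E: 1 + 2 = 3
Node F: 1 + (0.25×1 + 0.6×2 + 0.15×1) = 2.6
Node G: 1 + (0.56×2 + 0.31×2 + 0.13×2.6) = 3.078
Node H: 1 + 3.078 = 4.078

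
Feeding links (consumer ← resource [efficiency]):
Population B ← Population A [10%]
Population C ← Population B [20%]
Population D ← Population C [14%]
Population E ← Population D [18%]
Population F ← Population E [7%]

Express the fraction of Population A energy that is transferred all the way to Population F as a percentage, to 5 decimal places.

Product of link efficiencies: 0.1 × 0.2 × 0.14 × 0.18 × 0.07 = 0.00003528
As a percentage: 0.00003528 × 100 = 0.00353%

0.00353%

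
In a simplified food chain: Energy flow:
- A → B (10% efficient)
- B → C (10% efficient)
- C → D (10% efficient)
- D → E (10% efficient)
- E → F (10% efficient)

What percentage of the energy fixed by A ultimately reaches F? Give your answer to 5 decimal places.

Product of link efficiencies: 0.1 × 0.1 × 0.1 × 0.1 × 0.1 = 0.00001
As a percentage: 0.00001 × 100 = 0.00100%

0.00100%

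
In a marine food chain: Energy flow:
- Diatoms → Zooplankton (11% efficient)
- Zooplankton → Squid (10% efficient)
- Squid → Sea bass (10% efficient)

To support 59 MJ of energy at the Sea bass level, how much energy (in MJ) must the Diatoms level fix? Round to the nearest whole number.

Cumulative transfer efficiency: 0.11 × 0.1 × 0.1 = 0.0011
Diatoms energy = 59 / 0.0011 = 53636 MJ

53636 MJ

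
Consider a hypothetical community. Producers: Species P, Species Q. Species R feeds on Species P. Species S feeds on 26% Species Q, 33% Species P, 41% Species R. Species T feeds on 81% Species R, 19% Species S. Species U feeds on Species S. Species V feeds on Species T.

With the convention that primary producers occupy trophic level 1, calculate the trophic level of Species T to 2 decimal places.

Species R: 1 + 1 = 2
Species S: 1 + (0.26×1 + 0.33×1 + 0.41×2) = 2.41
Species T: 1 + (0.81×2 + 0.19×2.41) = 3.0779
Species U: 1 + 2.41 = 3.41
Species V: 1 + 3.0779 = 4.0779

3.08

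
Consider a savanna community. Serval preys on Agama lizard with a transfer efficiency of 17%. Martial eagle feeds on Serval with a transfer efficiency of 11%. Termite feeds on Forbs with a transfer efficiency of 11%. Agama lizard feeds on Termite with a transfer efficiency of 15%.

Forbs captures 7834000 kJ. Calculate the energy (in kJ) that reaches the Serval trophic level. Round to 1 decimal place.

Termite: 7834000 × 0.11 = 861740 kJ
Agama lizard: 861740 × 0.15 = 129261 kJ
Serval: 129261 × 0.17 = 21974.37 kJ

21974.4 kJ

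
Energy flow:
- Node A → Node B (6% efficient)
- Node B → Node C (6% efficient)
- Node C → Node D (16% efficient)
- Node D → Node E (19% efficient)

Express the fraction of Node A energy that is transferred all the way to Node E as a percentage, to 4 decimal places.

Product of link efficiencies: 0.06 × 0.06 × 0.16 × 0.19 = 0.00010944
As a percentage: 0.00010944 × 100 = 0.0109%

0.0109%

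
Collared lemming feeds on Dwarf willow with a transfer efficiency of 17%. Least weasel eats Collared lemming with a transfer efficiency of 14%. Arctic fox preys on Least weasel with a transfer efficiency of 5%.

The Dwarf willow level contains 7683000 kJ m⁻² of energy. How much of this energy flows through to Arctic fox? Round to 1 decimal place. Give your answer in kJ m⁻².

Collared lemming: 7683000 × 0.17 = 1306110 kJ m⁻²
Least weasel: 1306110 × 0.14 = 182855.4 kJ m⁻²
Arctic fox: 182855.4 × 0.05 = 9142.77 kJ m⁻²

9142.8 kJ m⁻²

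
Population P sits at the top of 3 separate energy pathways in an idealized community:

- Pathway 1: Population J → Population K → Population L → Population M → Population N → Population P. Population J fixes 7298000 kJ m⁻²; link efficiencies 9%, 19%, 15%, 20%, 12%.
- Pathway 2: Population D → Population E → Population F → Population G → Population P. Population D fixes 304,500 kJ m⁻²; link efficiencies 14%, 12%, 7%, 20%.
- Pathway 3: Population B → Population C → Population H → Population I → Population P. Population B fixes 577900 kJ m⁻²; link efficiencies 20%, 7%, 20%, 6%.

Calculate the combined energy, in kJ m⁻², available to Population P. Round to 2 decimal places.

617.97 kJ m⁻²

Pathway 1: 7298000 × 0.09 × 0.19 × 0.15 × 0.2 × 0.12 = 449.26488 kJ m⁻²
Pathway 2: 304500 × 0.14 × 0.12 × 0.07 × 0.2 = 71.6184 kJ m⁻²
Pathway 3: 577900 × 0.2 × 0.07 × 0.2 × 0.06 = 97.0872 kJ m⁻²
Total at Population P: 449.26488 + 71.6184 + 97.0872 = 617.97048 kJ m⁻²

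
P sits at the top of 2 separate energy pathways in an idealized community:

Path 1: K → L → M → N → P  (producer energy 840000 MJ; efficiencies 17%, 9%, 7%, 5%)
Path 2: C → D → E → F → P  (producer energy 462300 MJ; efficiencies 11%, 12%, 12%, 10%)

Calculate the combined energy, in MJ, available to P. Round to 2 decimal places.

118.21 MJ

Path 1: 840000 × 0.17 × 0.09 × 0.07 × 0.05 = 44.982 MJ
Path 2: 462300 × 0.11 × 0.12 × 0.12 × 0.1 = 73.22832 MJ
Total at P: 44.982 + 73.22832 = 118.21032 MJ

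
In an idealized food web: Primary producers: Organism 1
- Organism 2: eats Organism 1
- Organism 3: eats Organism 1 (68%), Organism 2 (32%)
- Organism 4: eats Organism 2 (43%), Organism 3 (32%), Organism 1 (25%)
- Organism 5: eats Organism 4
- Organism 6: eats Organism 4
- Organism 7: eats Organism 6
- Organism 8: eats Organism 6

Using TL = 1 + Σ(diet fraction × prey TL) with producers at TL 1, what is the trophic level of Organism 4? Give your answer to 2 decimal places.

2.85

Organism 2: 1 + 1 = 2
Organism 3: 1 + (0.68×1 + 0.32×2) = 2.32
Organism 4: 1 + (0.43×2 + 0.32×2.32 + 0.25×1) = 2.8524
Organism 5: 1 + 2.8524 = 3.8524
Organism 6: 1 + 2.8524 = 3.8524
Organism 7: 1 + 3.8524 = 4.8524
Organism 8: 1 + 3.8524 = 4.8524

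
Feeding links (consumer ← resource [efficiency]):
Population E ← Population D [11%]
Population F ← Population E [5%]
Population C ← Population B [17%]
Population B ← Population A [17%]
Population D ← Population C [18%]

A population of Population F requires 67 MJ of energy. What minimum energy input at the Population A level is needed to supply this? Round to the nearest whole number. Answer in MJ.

Cumulative transfer efficiency: 0.17 × 0.17 × 0.18 × 0.11 × 0.05 = 0.000028611
Population A energy = 67 / 0.000028611 = 2341757 MJ

2341757 MJ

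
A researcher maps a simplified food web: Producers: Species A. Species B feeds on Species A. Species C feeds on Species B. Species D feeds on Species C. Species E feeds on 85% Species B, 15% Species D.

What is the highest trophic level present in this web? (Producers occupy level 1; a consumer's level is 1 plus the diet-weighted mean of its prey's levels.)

Species B: 1 + 1 = 2
Species C: 1 + 2 = 3
Species D: 1 + 3 = 4
Species E: 1 + (0.85×2 + 0.15×4) = 3.3

4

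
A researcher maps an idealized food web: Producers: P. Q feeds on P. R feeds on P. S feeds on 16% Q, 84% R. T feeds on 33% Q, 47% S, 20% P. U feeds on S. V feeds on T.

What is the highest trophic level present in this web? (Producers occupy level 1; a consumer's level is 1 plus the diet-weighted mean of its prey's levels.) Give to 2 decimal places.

4.27

Q: 1 + 1 = 2
R: 1 + 1 = 2
S: 1 + (0.16×2 + 0.84×2) = 3
T: 1 + (0.33×2 + 0.47×3 + 0.2×1) = 3.27
U: 1 + 3 = 4
V: 1 + 3.27 = 4.27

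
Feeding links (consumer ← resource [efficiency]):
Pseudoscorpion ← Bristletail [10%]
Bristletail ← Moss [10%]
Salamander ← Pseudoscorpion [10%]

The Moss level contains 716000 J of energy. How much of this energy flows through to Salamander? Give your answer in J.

716 J

Bristletail: 716000 × 0.1 = 71600 J
Pseudoscorpion: 71600 × 0.1 = 7160 J
Salamander: 7160 × 0.1 = 716 J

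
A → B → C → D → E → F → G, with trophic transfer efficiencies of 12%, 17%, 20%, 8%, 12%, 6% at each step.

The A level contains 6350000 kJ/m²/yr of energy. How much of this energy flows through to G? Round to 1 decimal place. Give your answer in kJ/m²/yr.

14.9 kJ/m²/yr

B: 6350000 × 0.12 = 762000 kJ/m²/yr
C: 762000 × 0.17 = 129540 kJ/m²/yr
D: 129540 × 0.2 = 25908 kJ/m²/yr
E: 25908 × 0.08 = 2072.64 kJ/m²/yr
F: 2072.64 × 0.12 = 248.7168 kJ/m²/yr
G: 248.7168 × 0.06 = 14.923008 kJ/m²/yr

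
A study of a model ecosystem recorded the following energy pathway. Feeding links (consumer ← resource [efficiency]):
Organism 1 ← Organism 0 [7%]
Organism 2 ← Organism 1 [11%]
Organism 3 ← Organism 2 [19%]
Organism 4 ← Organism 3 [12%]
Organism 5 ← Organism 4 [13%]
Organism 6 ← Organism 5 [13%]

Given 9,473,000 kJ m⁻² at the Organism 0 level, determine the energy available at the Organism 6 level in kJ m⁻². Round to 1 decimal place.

28.1 kJ m⁻²

Organism 1: 9473000 × 0.07 = 663110 kJ m⁻²
Organism 2: 663110 × 0.11 = 72942.1 kJ m⁻²
Organism 3: 72942.1 × 0.19 = 13858.999 kJ m⁻²
Organism 4: 13858.999 × 0.12 = 1663.07988 kJ m⁻²
Organism 5: 1663.07988 × 0.13 = 216.2003844 kJ m⁻²
Organism 6: 216.2003844 × 0.13 = 28.106049972 kJ m⁻²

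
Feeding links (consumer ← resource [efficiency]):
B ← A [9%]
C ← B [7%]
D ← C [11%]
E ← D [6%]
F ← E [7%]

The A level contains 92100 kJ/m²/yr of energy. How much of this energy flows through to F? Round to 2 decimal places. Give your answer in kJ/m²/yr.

0.27 kJ/m²/yr

B: 92100 × 0.09 = 8289 kJ/m²/yr
C: 8289 × 0.07 = 580.23 kJ/m²/yr
D: 580.23 × 0.11 = 63.8253 kJ/m²/yr
E: 63.8253 × 0.06 = 3.829518 kJ/m²/yr
F: 3.829518 × 0.07 = 0.26806626 kJ/m²/yr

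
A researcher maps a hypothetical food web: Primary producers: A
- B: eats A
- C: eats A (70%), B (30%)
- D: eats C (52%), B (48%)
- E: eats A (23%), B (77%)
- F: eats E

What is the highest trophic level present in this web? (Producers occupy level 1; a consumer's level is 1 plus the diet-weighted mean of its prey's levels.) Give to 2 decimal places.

B: 1 + 1 = 2
C: 1 + (0.7×1 + 0.3×2) = 2.3
D: 1 + (0.52×2.3 + 0.48×2) = 3.156
E: 1 + (0.23×1 + 0.77×2) = 2.77
F: 1 + 2.77 = 3.77

3.77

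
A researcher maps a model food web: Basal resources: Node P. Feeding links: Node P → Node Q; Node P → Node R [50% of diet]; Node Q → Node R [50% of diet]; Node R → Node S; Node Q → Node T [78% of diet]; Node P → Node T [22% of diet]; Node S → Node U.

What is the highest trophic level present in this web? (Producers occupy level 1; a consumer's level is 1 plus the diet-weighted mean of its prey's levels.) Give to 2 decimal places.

4.50

Node Q: 1 + 1 = 2
Node R: 1 + (0.5×1 + 0.5×2) = 2.5
Node S: 1 + 2.5 = 3.5
Node T: 1 + (0.78×2 + 0.22×1) = 2.78
Node U: 1 + 3.5 = 4.5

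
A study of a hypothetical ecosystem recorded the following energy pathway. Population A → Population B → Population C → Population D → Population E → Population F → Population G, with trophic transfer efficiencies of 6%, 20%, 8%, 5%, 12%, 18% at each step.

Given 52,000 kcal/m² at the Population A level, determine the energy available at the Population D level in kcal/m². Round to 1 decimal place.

49.9 kcal/m²

Population B: 52000 × 0.06 = 3120 kcal/m²
Population C: 3120 × 0.2 = 624 kcal/m²
Population D: 624 × 0.08 = 49.92 kcal/m²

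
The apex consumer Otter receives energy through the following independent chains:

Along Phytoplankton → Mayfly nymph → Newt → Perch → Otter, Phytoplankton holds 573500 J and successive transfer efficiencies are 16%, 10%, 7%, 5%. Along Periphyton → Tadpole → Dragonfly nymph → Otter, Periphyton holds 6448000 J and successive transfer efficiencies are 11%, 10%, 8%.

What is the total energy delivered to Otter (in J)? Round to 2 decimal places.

Via Phytoplankton: 573500 × 0.16 × 0.1 × 0.07 × 0.05 = 32.116 J
Via Periphyton: 6448000 × 0.11 × 0.1 × 0.08 = 5674.24 J
Total at Otter: 32.116 + 5674.24 = 5706.356 J

5706.36 J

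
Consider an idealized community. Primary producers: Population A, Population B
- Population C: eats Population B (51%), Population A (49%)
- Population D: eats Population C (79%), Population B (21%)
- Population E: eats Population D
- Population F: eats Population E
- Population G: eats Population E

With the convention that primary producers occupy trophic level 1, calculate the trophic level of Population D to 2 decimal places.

2.79

Population C: 1 + (0.51×1 + 0.49×1) = 2
Population D: 1 + (0.79×2 + 0.21×1) = 2.79
Population E: 1 + 2.79 = 3.79
Population F: 1 + 3.79 = 4.79
Population G: 1 + 3.79 = 4.79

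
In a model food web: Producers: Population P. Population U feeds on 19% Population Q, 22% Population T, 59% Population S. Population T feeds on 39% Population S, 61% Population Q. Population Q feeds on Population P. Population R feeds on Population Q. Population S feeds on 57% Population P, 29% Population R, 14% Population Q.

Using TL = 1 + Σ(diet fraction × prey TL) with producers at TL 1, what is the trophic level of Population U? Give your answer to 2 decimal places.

3.71

Population Q: 1 + 1 = 2
Population R: 1 + 2 = 3
Population S: 1 + (0.57×1 + 0.29×3 + 0.14×2) = 2.72
Population T: 1 + (0.39×2.72 + 0.61×2) = 3.2808
Population U: 1 + (0.19×2 + 0.22×3.2808 + 0.59×2.72) = 3.706576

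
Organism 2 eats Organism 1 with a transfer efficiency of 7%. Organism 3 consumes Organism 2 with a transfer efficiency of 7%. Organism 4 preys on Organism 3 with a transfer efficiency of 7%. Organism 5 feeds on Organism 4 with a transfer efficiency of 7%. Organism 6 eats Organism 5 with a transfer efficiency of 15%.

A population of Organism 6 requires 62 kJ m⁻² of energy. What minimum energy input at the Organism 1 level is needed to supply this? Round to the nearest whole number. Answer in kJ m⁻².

17215049 kJ m⁻²

Cumulative transfer efficiency: 0.07 × 0.07 × 0.07 × 0.07 × 0.15 = 0.0000036015
Organism 1 energy = 62 / 0.0000036015 = 17215049 kJ m⁻²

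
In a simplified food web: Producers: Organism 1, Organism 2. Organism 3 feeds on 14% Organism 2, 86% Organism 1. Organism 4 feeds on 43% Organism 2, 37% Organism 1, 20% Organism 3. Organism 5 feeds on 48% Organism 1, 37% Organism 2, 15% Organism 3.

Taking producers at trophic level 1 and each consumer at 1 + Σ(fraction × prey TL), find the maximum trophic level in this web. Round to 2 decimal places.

2.20

Organism 3: 1 + (0.14×1 + 0.86×1) = 2
Organism 4: 1 + (0.43×1 + 0.37×1 + 0.2×2) = 2.2
Organism 5: 1 + (0.48×1 + 0.37×1 + 0.15×2) = 2.15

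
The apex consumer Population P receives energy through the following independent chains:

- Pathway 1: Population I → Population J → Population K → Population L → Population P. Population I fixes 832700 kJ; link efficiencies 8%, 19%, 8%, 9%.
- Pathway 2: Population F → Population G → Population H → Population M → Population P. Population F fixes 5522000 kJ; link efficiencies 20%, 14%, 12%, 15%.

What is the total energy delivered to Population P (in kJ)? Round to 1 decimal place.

Pathway 1: 832700 × 0.08 × 0.19 × 0.08 × 0.09 = 91.130688 kJ
Pathway 2: 5522000 × 0.2 × 0.14 × 0.12 × 0.15 = 2783.088 kJ
Total at Population P: 91.130688 + 2783.088 = 2874.218688 kJ

2874.2 kJ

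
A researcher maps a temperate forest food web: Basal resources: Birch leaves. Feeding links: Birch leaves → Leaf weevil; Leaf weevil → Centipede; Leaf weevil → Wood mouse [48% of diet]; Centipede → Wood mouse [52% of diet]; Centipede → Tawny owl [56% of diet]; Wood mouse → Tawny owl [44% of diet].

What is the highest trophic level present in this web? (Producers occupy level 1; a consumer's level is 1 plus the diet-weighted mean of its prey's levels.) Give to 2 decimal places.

Leaf weevil: 1 + 1 = 2
Centipede: 1 + 2 = 3
Wood mouse: 1 + (0.48×2 + 0.52×3) = 3.52
Tawny owl: 1 + (0.56×3 + 0.44×3.52) = 4.2288

4.23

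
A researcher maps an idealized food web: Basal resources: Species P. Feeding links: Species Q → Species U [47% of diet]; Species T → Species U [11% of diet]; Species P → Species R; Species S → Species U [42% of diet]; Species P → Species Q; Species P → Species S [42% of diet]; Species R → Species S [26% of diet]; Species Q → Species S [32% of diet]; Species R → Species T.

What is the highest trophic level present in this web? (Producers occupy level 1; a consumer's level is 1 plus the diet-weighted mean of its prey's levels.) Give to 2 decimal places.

Species Q: 1 + 1 = 2
Species R: 1 + 1 = 2
Species S: 1 + (0.32×2 + 0.42×1 + 0.26×2) = 2.58
Species T: 1 + 2 = 3
Species U: 1 + (0.42×2.58 + 0.47×2 + 0.11×3) = 3.3536

3.35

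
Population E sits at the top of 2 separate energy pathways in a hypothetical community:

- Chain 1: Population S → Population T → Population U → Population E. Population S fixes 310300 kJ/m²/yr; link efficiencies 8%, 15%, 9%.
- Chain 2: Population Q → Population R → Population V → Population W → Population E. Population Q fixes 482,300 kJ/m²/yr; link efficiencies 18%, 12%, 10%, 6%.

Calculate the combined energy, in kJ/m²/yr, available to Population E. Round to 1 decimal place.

397.6 kJ/m²/yr

Chain 1: 310300 × 0.08 × 0.15 × 0.09 = 335.124 kJ/m²/yr
Chain 2: 482300 × 0.18 × 0.12 × 0.1 × 0.06 = 62.50608 kJ/m²/yr
Total at Population E: 335.124 + 62.50608 = 397.63008 kJ/m²/yr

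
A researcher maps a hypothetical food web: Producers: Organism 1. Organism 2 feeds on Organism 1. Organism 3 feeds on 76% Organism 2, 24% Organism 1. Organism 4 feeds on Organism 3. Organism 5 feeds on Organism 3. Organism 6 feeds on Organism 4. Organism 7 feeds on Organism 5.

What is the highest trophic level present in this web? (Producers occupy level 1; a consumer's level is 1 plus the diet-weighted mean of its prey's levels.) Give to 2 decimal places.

Organism 2: 1 + 1 = 2
Organism 3: 1 + (0.76×2 + 0.24×1) = 2.76
Organism 4: 1 + 2.76 = 3.76
Organism 5: 1 + 2.76 = 3.76
Organism 6: 1 + 3.76 = 4.76
Organism 7: 1 + 3.76 = 4.76

4.76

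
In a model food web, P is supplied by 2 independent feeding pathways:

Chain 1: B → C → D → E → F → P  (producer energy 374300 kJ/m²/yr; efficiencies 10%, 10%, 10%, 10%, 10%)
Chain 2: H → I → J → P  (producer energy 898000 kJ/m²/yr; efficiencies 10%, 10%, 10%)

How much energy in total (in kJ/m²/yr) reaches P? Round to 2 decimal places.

Chain 1: 374300 × 0.1 × 0.1 × 0.1 × 0.1 × 0.1 = 3.743 kJ/m²/yr
Chain 2: 898000 × 0.1 × 0.1 × 0.1 = 898 kJ/m²/yr
Total at P: 3.743 + 898 = 901.743 kJ/m²/yr

901.74 kJ/m²/yr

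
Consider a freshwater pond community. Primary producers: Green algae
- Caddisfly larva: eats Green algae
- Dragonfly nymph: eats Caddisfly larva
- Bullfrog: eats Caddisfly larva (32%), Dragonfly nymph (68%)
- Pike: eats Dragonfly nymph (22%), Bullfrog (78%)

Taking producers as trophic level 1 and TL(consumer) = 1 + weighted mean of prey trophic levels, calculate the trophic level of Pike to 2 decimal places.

Caddisfly larva: 1 + 1 = 2
Dragonfly nymph: 1 + 2 = 3
Bullfrog: 1 + (0.32×2 + 0.68×3) = 3.68
Pike: 1 + (0.22×3 + 0.78×3.68) = 4.5304

4.53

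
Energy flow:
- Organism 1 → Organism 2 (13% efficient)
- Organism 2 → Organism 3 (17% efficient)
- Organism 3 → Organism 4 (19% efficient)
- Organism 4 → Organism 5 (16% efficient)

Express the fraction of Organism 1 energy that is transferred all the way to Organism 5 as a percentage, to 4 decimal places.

Product of link efficiencies: 0.13 × 0.17 × 0.19 × 0.16 = 0.00067184
As a percentage: 0.00067184 × 100 = 0.0672%

0.0672%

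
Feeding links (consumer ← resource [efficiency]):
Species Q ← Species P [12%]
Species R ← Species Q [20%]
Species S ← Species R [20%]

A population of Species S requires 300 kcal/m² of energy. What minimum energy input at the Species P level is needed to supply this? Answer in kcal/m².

62500 kcal/m²

Cumulative transfer efficiency: 0.12 × 0.2 × 0.2 = 0.0048
Species P energy = 300 / 0.0048 = 62500 kcal/m²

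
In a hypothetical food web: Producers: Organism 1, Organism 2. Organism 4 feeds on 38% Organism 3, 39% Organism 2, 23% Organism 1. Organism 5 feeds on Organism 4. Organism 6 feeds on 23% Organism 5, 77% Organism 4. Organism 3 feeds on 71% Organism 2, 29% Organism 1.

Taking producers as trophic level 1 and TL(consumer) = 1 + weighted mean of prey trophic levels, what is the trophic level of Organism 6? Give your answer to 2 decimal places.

Organism 3: 1 + (0.71×1 + 0.29×1) = 2
Organism 4: 1 + (0.38×2 + 0.39×1 + 0.23×1) = 2.38
Organism 5: 1 + 2.38 = 3.38
Organism 6: 1 + (0.23×3.38 + 0.77×2.38) = 3.61

3.61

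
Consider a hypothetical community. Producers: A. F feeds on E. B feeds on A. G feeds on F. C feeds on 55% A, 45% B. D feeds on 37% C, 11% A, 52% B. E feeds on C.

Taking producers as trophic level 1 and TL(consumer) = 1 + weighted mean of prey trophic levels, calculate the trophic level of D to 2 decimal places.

B: 1 + 1 = 2
C: 1 + (0.55×1 + 0.45×2) = 2.45
D: 1 + (0.37×2.45 + 0.11×1 + 0.52×2) = 3.0565
E: 1 + 2.45 = 3.45
F: 1 + 3.45 = 4.45
G: 1 + 4.45 = 5.45

3.06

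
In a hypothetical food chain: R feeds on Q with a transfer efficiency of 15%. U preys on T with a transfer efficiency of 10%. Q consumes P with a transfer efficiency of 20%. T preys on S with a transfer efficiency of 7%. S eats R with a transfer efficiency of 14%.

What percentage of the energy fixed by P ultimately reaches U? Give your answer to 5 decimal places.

0.00294%

Product of link efficiencies: 0.2 × 0.15 × 0.14 × 0.07 × 0.1 = 0.0000294
As a percentage: 0.0000294 × 100 = 0.00294%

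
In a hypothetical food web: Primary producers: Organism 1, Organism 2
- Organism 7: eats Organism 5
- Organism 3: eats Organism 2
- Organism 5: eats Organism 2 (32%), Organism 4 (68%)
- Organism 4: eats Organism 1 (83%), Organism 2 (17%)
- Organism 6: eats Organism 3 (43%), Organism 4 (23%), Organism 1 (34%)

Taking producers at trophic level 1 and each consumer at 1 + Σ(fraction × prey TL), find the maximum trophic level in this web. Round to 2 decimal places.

Organism 3: 1 + 1 = 2
Organism 4: 1 + (0.83×1 + 0.17×1) = 2
Organism 5: 1 + (0.32×1 + 0.68×2) = 2.68
Organism 6: 1 + (0.43×2 + 0.23×2 + 0.34×1) = 2.66
Organism 7: 1 + 2.68 = 3.68

3.68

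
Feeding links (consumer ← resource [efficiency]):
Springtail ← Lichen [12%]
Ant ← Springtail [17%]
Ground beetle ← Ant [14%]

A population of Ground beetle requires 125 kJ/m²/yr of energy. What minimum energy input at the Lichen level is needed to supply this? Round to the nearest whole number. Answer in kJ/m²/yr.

43768 kJ/m²/yr

Cumulative transfer efficiency: 0.12 × 0.17 × 0.14 = 0.002856
Lichen energy = 125 / 0.002856 = 43768 kJ/m²/yr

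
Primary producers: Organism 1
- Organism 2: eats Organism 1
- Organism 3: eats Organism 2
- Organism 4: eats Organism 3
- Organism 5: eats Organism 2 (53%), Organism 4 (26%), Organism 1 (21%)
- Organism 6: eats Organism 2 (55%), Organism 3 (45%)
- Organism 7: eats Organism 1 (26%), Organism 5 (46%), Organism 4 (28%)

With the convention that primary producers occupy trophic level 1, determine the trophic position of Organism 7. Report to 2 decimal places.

Organism 2: 1 + 1 = 2
Organism 3: 1 + 2 = 3
Organism 4: 1 + 3 = 4
Organism 5: 1 + (0.53×2 + 0.26×4 + 0.21×1) = 3.31
Organism 6: 1 + (0.55×2 + 0.45×3) = 3.45
Organism 7: 1 + (0.26×1 + 0.46×3.31 + 0.28×4) = 3.9026

3.90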